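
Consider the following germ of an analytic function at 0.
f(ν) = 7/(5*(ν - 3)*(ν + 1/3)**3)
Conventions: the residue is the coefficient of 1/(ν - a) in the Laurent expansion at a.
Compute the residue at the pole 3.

At the order-1 pole 3 set g(ν) = (ν - (3))*f(ν) = 7/(5*(ν + 1/3)**3).
Simple pole: residue = g(a) at a = 3, which is 189/5000.

The residue is 189/5000.


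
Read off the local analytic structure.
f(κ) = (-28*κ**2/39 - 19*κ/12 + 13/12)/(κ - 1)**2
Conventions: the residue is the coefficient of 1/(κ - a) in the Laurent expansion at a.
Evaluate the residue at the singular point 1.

At the order-2 pole 1 set g(κ) = (κ - (1))^2*f(κ) = -28*κ**2/39 - 19*κ/12 + 13/12.
Order-2 pole: residue = g'(a); g'(1) = -157/52, so the residue is -157/52.

The residue is -157/52.


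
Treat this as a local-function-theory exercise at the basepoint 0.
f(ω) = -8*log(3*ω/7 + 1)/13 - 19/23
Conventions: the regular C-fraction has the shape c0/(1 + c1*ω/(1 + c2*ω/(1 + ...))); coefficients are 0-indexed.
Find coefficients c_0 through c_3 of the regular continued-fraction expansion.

Taylor coefficients (expand at 0): a_0 = -19/23, a_1 = -24/91, a_2 = 36/637, a_3 = -72/4459.
c0 = a_0 = -19/23. Peel one level at a time: if S = 1 + c*ω/S' with S'(0) = 1, then c is the ω-coefficient of S and S' = c*ω/(S - 1).
S_1 = c0/f = 1 + (-552/1729)*ω + (509220/2989441)*ω^2 + ...; c1 = -552/1729.
S_2 = c1*ω/(S_1 - 1) = 1 + (1845/3458)*ω + (-3/196)*ω^2 + ...; c2 = 1845/3458.
S_3 = c2*ω/(S_2 - 1) = 1 + (247/8610)*ω + ...; c3 = 247/8610.

The regular C-fraction coefficients are [-19/23, -552/1729, 1845/3458, 247/8610].


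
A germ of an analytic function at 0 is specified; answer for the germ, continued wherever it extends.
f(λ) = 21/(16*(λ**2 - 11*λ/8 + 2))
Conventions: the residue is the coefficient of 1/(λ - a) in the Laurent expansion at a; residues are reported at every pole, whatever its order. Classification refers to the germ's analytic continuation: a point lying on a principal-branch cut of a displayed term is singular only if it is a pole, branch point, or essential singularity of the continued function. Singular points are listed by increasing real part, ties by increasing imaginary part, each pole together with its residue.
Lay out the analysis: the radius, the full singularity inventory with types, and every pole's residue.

Radius of convergence at 0: sqrt(2).
At (11/16) - ((1/16)*sqrt(391))*i: a pole of order 1; residue ((21/782)*sqrt(391))*i.
At (11/16) + ((1/16)*sqrt(391))*i: a pole of order 1; residue -((21/782)*sqrt(391))*i.

Denominator factor (λ**2 - 11*λ/8 + 2): discriminant -391/64, complex-conjugate roots (11/16) + ((1/16)*sqrt(391))*i and (11/16) - ((1/16)*sqrt(391))*i; poles of order 1, moduli sqrt(2) and sqrt(2).
The radius of convergence is the smallest modulus among the singular points: sqrt(2).
The factor λ**2 - 11*λ/8 + 2 splits as (λ - a)(λ - a') with a = (11/16) - ((1/16)*sqrt(391))*i, a' = (11/16) + ((1/16)*sqrt(391))*i. At the order-1 pole a set g(λ) = (λ - a)*f(λ) = [21/16] / (λ - a').
Simple pole: residue = g(a) at a = (11/16) - ((1/16)*sqrt(391))*i, which is ((21/782)*sqrt(391))*i.
The factor λ**2 - 11*λ/8 + 2 splits as (λ - a)(λ - a') with a = (11/16) + ((1/16)*sqrt(391))*i, a' = (11/16) - ((1/16)*sqrt(391))*i. At the order-1 pole a set g(λ) = (λ - a)*f(λ) = [21/16] / (λ - a').
Simple pole: residue = g(a) at a = (11/16) + ((1/16)*sqrt(391))*i, which is -((21/782)*sqrt(391))*i.
List the singular points by increasing real part (a conjugate pair: the negative imaginary part first).


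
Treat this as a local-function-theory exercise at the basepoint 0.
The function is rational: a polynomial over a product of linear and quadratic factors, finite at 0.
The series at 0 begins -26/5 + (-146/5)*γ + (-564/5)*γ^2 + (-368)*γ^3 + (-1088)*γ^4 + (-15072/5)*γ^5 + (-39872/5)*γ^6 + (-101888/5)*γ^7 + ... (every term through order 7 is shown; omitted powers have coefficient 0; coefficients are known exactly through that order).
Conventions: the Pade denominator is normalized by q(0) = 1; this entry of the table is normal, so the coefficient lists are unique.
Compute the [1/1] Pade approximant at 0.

The Pade approximant has numerator coefficients [-26/5, -3326/365]; denominator coefficients [1, -282/73].

Taylor coefficients needed (read off): a_0 = -26/5, a_1 = -146/5, a_2 = -564/5.
Write the denominator as Q(γ) = 1 + q1*γ. Requiring Q*f - P = O(γ^3) with deg P <= 1 kills the coefficients of γ^2..γ^2 in Q*f:
  γ^2: a_2 + q1*a_1 = 0, i.e. -564/5 + (-146/5)*q1 = 0.
Solving this linear system: q1 = -282/73.
The numerator is Q*f truncated at degree 1: P0 = a_0 = -26/5; P1 = a_1 + q1*a_0 = -3326/365.


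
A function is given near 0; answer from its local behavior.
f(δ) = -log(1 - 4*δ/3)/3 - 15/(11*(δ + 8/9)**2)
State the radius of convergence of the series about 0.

Denominator factor (δ + 8/9)^2: pole of order 2 at -8/9, modulus 8/9.
Branch term (-1/3)*log(1 - δ/(3/4)): its argument vanishes at δ = 3/4, a logarithmic branch point, modulus 3/4.
The radius of convergence is the smallest modulus among the singular points: 3/4.

The radius of convergence is 3/4.


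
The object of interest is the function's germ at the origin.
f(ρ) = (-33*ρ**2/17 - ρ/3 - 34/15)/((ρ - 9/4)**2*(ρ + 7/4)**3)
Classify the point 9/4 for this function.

The point is a pole of order 2.

The denominator factor ρ - 9/4 vanishes at 9/4 and appears to the power 2; the numerator there equals -52403/4080, nonzero, and no other factor vanishes.
Hence a pole whose order is the multiplicity, 2.


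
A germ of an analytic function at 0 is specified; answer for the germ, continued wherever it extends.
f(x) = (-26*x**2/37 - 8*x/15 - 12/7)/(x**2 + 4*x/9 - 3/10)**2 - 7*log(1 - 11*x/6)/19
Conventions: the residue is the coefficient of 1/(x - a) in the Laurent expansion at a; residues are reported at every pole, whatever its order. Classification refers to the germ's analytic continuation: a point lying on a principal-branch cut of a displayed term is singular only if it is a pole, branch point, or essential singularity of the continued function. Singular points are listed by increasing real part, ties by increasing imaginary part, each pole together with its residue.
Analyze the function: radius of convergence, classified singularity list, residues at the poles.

Radius of convergence at 0: -2/9 + (1/90)*sqrt(2830).
At -2/9 - (1/90)*sqrt(2830): a pole of order 2; residue -(1307475/41486102)*sqrt(2830).
At -2/9 + (1/90)*sqrt(2830): a pole of order 2; residue (1307475/41486102)*sqrt(2830).
At 6/11: a logarithmic branch point.


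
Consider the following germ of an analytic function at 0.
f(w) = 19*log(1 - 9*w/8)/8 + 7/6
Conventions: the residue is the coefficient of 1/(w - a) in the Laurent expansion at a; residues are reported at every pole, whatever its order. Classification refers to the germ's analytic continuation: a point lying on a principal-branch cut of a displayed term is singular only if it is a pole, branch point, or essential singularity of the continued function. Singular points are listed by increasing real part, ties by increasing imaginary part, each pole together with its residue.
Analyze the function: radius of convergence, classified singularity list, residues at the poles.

Branch term (19/8)*log(1 - w/(8/9)): its argument vanishes at w = 8/9, a logarithmic branch point, modulus 8/9.
The radius of convergence is the smallest modulus among the singular points: 8/9.

Radius of convergence at 0: 8/9.
At 8/9: a logarithmic branch point.


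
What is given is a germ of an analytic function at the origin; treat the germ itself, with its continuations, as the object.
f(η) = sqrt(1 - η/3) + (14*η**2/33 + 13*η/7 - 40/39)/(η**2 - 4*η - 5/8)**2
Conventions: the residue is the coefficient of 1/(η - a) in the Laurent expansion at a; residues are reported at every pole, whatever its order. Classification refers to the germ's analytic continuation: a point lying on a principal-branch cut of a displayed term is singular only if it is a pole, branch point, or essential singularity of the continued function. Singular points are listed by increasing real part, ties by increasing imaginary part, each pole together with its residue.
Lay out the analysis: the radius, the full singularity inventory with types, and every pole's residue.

Radius of convergence at 0: -2 + (1/4)*sqrt(74).
At 2 - (1/4)*sqrt(74): a pole of order 2; residue (29111/4111107)*sqrt(74).
At 3: an algebraic (square-root) branch point.
At 2 + (1/4)*sqrt(74): a pole of order 2; residue -(29111/4111107)*sqrt(74).


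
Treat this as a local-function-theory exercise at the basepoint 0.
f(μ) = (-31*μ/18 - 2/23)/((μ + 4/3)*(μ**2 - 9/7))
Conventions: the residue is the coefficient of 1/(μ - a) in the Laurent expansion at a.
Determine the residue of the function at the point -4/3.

At the order-1 pole -4/3 set g(μ) = (μ - (-4/3))*f(μ) = (-31*μ/18 - 2/23)/(μ**2 - 9/7).
Simple pole: residue = g(a) at a = -4/3, which is 9604/2139.

The residue is 9604/2139.


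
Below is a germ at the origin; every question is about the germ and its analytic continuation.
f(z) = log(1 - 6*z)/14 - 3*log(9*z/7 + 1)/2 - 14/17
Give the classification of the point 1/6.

The point is a logarithmic branch point.

The term (1/14)*log(1 - z/(1/6)) has argument 1 - 1/6/(1/6) = 0 at 1/6: a logarithmic (infinitely-sheeted) branch point; the remaining terms are analytic or single-valued there.


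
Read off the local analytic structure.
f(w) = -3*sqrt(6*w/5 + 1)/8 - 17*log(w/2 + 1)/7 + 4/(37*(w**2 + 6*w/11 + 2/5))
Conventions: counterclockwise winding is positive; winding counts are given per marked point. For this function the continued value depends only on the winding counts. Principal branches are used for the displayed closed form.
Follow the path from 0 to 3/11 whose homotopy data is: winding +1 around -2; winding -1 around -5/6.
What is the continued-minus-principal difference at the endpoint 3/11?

The rational part is single-valued and drops out of the difference; each branch term changes only by its own monodromy.
(-3/8)*sqrt(1 - w/(-5/6)): winding -1 is odd, the square root flips sign, contributing -2*(-3/8)*sqrt(1 - (3/11)/(-5/6)) = -2*(-3/8)*sqrt(73/55) = (3/220)*sqrt(4015).
(-17/7)*log(1 - w/(-2)): each positive loop around -2 adds 2*pi*i to the log, so winding +1 contributes (-17/7)*(1)*2*pi*i = -(34/7)*pi*i.
Summing the contributions at w = 3/11 gives ((3/220)*sqrt(4015)) - ((34/7)*pi)*i.

Continued minus principal equals ((3/220)*sqrt(4015)) - ((34/7)*pi)*i.


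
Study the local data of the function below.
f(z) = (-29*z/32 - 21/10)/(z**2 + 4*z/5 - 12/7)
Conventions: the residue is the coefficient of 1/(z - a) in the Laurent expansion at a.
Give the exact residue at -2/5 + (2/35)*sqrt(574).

The residue is -29/64 - (139/5248)*sqrt(574).

The factor z**2 + 4*z/5 - 12/7 splits as (z - a)(z - a') with a = -2/5 + (2/35)*sqrt(574), a' = -2/5 - (2/35)*sqrt(574). At the order-1 pole a set g(z) = (z - a)*f(z) = [-29*z/32 - 21/10] / (z - a').
Simple pole: residue = g(a) at a = -2/5 + (2/35)*sqrt(574), which is -29/64 - (139/5248)*sqrt(574).


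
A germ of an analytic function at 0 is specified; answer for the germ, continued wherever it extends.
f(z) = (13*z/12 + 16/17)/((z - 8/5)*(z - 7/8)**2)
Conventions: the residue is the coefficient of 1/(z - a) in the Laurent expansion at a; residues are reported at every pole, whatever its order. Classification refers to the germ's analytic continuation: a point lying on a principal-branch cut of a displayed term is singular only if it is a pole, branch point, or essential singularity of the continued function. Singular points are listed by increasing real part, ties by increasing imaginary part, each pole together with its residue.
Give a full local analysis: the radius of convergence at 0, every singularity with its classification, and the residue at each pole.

Denominator factor (z - 8/5): pole of order 1 at 8/5, modulus 8/5.
Denominator factor (z - 7/8)^2: pole of order 2 at 7/8, modulus 7/8.
The radius of convergence is the smallest modulus among the singular points: 7/8.
At the order-2 pole 7/8 set g(z) = (z - (7/8))^2*f(z) = (13*z/12 + 16/17)/(z - 8/5).
Order-2 pole: residue = g'(a); g'(7/8) = -218240/42891, so the residue is -218240/42891.
At the order-1 pole 8/5 set g(z) = (z - (8/5))*f(z) = (13*z/12 + 16/17)/(z - 7/8)**2.
Simple pole: residue = g(a) at a = 8/5, which is 218240/42891.
List the singular points by increasing real part (a conjugate pair: the negative imaginary part first).

Radius of convergence at 0: 7/8.
At 7/8: a pole of order 2; residue -218240/42891.
At 8/5: a pole of order 1; residue 218240/42891.


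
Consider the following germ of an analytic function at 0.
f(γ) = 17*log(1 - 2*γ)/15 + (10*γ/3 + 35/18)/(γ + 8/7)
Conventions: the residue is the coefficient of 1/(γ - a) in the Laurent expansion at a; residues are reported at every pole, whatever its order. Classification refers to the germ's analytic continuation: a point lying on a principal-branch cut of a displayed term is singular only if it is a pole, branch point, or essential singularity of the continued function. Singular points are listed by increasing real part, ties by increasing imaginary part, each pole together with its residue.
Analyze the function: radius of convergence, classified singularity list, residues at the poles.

Radius of convergence at 0: 1/2.
At -8/7: a pole of order 1; residue -235/126.
At 1/2: a logarithmic branch point.

Denominator factor (γ + 8/7): pole of order 1 at -8/7, modulus 8/7.
Branch term (17/15)*log(1 - γ/(1/2)): its argument vanishes at γ = 1/2, a logarithmic branch point, modulus 1/2.
The radius of convergence is the smallest modulus among the singular points: 1/2.
The branch term is analytic at -8/7 and contributes nothing to the residue; only the rational part matters.
At the order-1 pole -8/7 set g(γ) = (γ - (-8/7))*(rational part) = 10*γ/3 + 35/18.
Simple pole: residue = g(a) at a = -8/7, which is -235/126.
List the singular points by increasing real part (a conjugate pair: the negative imaginary part first).


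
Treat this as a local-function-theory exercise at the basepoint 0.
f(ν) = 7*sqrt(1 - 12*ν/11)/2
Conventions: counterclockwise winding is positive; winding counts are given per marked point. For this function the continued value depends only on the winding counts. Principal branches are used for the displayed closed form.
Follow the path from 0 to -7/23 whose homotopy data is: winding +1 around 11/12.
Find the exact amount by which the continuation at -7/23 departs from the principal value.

The rational part is single-valued and drops out of the difference; each branch term changes only by its own monodromy.
(7/2)*sqrt(1 - ν/(11/12)): winding +1 is odd, the square root flips sign, contributing -2*(7/2)*sqrt(1 - (-7/23)/(11/12)) = -2*(7/2)*sqrt(337/253) = -(7/253)*sqrt(85261).
Summing the contributions at ν = -7/23 gives -(7/253)*sqrt(85261).

Continued minus principal equals -(7/253)*sqrt(85261).


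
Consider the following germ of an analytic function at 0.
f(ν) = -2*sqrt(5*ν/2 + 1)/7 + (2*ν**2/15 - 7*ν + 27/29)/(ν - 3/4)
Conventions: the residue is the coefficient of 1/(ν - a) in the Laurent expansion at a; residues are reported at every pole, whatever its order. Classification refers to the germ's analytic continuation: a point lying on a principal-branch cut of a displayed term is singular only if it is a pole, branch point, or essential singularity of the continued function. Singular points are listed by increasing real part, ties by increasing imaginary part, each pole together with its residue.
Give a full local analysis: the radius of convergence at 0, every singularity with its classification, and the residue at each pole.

Denominator factor (ν - 3/4): pole of order 1 at 3/4, modulus 3/4.
Branch term (-2/7)*sqrt(1 - ν/(-2/5)): its argument vanishes at ν = -2/5, a square-root branch point, modulus 2/5.
The radius of convergence is the smallest modulus among the singular points: 2/5.
The branch term is analytic at 3/4 and contributes nothing to the residue; only the rational part matters.
At the order-1 pole 3/4 set g(ν) = (ν - (3/4))*(rational part) = 2*ν**2/15 - 7*ν + 27/29.
Simple pole: residue = g(a) at a = 3/4, which is -4923/1160.
List the singular points by increasing real part (a conjugate pair: the negative imaginary part first).

Radius of convergence at 0: 2/5.
At -2/5: an algebraic (square-root) branch point.
At 3/4: a pole of order 1; residue -4923/1160.


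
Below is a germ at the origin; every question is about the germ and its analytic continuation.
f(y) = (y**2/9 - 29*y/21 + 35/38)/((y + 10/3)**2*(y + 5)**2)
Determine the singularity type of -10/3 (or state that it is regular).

The denominator factor y + 10/3 vanishes at -10/3 and appears to the power 2; the numerator there equals 145625/21546, nonzero, and no other factor vanishes.
Hence a pole whose order is the multiplicity, 2.

The point is a pole of order 2.


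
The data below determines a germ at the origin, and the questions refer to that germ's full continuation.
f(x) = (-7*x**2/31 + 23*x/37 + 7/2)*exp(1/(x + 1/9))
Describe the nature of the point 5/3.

There is no denominator, hence no pole anywhere.
The essential point of exp(1/(x - (-1/9))) is -1/9, not 5/3.
So the germ continues analytically to 5/3.

The point is a regular point.


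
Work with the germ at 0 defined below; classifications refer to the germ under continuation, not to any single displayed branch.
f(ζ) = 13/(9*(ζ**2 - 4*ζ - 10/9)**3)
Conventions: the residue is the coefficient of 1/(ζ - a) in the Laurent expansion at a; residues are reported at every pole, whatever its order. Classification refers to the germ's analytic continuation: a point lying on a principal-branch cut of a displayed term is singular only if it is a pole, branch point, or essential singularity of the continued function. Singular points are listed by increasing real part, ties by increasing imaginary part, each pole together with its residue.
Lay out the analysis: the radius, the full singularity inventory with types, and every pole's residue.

Radius of convergence at 0: -2 + (1/3)*sqrt(46).
At 2 - (1/3)*sqrt(46): a pole of order 3; residue -(1053/1557376)*sqrt(46).
At 2 + (1/3)*sqrt(46): a pole of order 3; residue (1053/1557376)*sqrt(46).

Denominator factor (ζ**2 - 4*ζ - 10/9)^3: discriminant 184/9, real irrational roots 2 + (1/3)*sqrt(46) and 2 - (1/3)*sqrt(46); poles of order 3, moduli 2 + (1/3)*sqrt(46) and -2 + (1/3)*sqrt(46).
The radius of convergence is the smallest modulus among the singular points: -2 + (1/3)*sqrt(46).
The factor ζ**2 - 4*ζ - 10/9 splits as (ζ - a)(ζ - a') with a = 2 - (1/3)*sqrt(46), a' = 2 + (1/3)*sqrt(46). At the order-3 pole a set g(ζ) = (ζ - a)^3*f(ζ) = [13/9] / (ζ - a')^3.
Order-3 pole: residue = g''(a)/2; g''(2 - (1/3)*sqrt(46)) = -(1053/778688)*sqrt(46), so the residue is -(1053/1557376)*sqrt(46).
The factor ζ**2 - 4*ζ - 10/9 splits as (ζ - a)(ζ - a') with a = 2 + (1/3)*sqrt(46), a' = 2 - (1/3)*sqrt(46). At the order-3 pole a set g(ζ) = (ζ - a)^3*f(ζ) = [13/9] / (ζ - a')^3.
Order-3 pole: residue = g''(a)/2; g''(2 + (1/3)*sqrt(46)) = (1053/778688)*sqrt(46), so the residue is (1053/1557376)*sqrt(46).
List the singular points by increasing real part (a conjugate pair: the negative imaginary part first).


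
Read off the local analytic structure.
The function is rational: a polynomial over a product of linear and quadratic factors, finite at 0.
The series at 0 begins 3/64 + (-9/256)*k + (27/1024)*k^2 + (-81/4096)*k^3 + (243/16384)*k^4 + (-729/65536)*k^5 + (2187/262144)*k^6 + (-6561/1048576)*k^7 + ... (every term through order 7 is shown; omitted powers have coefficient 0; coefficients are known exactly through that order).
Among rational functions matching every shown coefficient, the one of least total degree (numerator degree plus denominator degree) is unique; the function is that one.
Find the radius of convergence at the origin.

The radius of convergence is 4/3.

No rational of total degree below 1 reproduces all 8 coefficients; solving the [0/1] Pade equations on them gives f(k) = 1/(16*(k + 4/3)), whose expansion matches every shown term.
Denominator factor (k + 4/3): pole of order 1 at -4/3, modulus 4/3.
The radius of convergence is the smallest modulus among the singular points: 4/3.


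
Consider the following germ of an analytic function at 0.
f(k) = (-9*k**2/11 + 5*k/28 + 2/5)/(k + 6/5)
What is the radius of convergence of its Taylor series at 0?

The radius of convergence is 6/5.

Denominator factor (k + 6/5): pole of order 1 at -6/5, modulus 6/5.
The radius of convergence is the smallest modulus among the singular points: 6/5.


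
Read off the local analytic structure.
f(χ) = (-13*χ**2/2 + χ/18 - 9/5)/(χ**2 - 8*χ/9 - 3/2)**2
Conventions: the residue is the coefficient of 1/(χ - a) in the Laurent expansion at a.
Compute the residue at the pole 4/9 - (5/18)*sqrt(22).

The factor χ**2 - 8*χ/9 - 3/2 splits as (χ - a)(χ - a') with a = 4/9 - (5/18)*sqrt(22), a' = 4/9 + (5/18)*sqrt(22). At the order-2 pole a set g(χ) = (χ - a)^2*f(χ) = [-13*χ**2/2 + χ/18 - 9/5] / (χ - a')^2.
Order-2 pole: residue = g'(a); g'(4/9 - (5/18)*sqrt(22)) = (116271/605000)*sqrt(22), so the residue is (116271/605000)*sqrt(22).

The residue is (116271/605000)*sqrt(22).


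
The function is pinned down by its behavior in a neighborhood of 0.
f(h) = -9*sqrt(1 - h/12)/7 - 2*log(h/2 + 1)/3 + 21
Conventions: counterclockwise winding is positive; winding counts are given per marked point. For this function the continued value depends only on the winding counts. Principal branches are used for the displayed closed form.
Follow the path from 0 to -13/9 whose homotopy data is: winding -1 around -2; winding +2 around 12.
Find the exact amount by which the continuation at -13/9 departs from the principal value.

Continued minus principal equals (4/3)*pi*i.

The rational part is single-valued and drops out of the difference; each branch term changes only by its own monodromy.
(-9/7)*sqrt(1 - h/(12)): winding +2 is even, the square root returns to the same sheet, contribution 0.
(-2/3)*log(1 - h/(-2)): each positive loop around -2 adds 2*pi*i to the log, so winding -1 contributes (-2/3)*(-1)*2*pi*i = (4/3)*pi*i.
Summing the contributions at h = -13/9 gives (4/3)*pi*i.


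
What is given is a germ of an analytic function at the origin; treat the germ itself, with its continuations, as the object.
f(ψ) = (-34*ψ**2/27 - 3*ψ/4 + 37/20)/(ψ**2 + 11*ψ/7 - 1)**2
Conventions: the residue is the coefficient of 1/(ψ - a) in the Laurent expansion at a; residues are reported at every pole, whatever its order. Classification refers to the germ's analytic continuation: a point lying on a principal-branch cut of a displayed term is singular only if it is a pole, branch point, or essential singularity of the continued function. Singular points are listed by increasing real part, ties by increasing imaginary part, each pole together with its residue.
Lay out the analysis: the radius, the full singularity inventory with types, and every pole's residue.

Radius of convergence at 0: -11/14 + (1/14)*sqrt(317).
At -11/14 - (1/14)*sqrt(317): a pole of order 2; residue (1370089/54264060)*sqrt(317).
At -11/14 + (1/14)*sqrt(317): a pole of order 2; residue -(1370089/54264060)*sqrt(317).


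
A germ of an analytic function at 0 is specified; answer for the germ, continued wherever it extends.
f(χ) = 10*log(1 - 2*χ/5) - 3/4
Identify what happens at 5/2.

The term (10)*log(1 - χ/(5/2)) has argument 1 - 5/2/(5/2) = 0 at 5/2: a logarithmic (infinitely-sheeted) branch point; the remaining terms are analytic or single-valued there.

The point is a logarithmic branch point.


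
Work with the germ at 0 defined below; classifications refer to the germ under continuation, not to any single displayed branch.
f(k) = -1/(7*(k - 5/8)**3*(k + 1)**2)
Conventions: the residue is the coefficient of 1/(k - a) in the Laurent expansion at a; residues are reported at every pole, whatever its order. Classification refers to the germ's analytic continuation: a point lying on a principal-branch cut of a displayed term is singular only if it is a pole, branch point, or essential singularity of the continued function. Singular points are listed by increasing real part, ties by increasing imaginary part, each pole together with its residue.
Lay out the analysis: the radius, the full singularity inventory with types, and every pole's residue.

Denominator factor (k - 5/8)^3: pole of order 3 at 5/8, modulus 5/8.
Denominator factor (k + 1)^2: pole of order 2 at -1, modulus 1.
The radius of convergence is the smallest modulus among the singular points: 5/8.
At the order-2 pole -1 set g(k) = (k - (-1))^2*f(k) = -1/(7*(k - 5/8)**3).
Order-2 pole: residue = g'(a); g'(-1) = 12288/199927, so the residue is 12288/199927.
At the order-3 pole 5/8 set g(k) = (k - (5/8))^3*f(k) = -1/(7*(k + 1)**2).
Order-3 pole: residue = g''(a)/2; g''(5/8) = -24576/199927, so the residue is -12288/199927.
List the singular points by increasing real part (a conjugate pair: the negative imaginary part first).

Radius of convergence at 0: 5/8.
At -1: a pole of order 2; residue 12288/199927.
At 5/8: a pole of order 3; residue -12288/199927.


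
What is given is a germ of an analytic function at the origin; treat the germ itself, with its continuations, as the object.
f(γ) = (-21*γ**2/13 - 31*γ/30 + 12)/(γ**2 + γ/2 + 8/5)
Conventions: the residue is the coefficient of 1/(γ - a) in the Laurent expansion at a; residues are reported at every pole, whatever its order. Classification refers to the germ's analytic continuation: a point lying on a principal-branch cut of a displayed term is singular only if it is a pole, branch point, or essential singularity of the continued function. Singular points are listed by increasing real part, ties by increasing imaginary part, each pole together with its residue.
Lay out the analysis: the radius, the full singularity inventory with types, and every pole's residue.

Radius of convergence at 0: (2/5)*sqrt(10).
At (-1/4) - ((1/20)*sqrt(615))*i: a pole of order 1; residue (-22/195) + ((1142/4797)*sqrt(615))*i.
At (-1/4) + ((1/20)*sqrt(615))*i: a pole of order 1; residue (-22/195) - ((1142/4797)*sqrt(615))*i.

Denominator factor (γ**2 + γ/2 + 8/5): discriminant -123/20, complex-conjugate roots (-1/4) + ((1/20)*sqrt(615))*i and (-1/4) - ((1/20)*sqrt(615))*i; poles of order 1, moduli (2/5)*sqrt(10) and (2/5)*sqrt(10).
The radius of convergence is the smallest modulus among the singular points: (2/5)*sqrt(10).
The factor γ**2 + γ/2 + 8/5 splits as (γ - a)(γ - a') with a = (-1/4) - ((1/20)*sqrt(615))*i, a' = (-1/4) + ((1/20)*sqrt(615))*i. At the order-1 pole a set g(γ) = (γ - a)*f(γ) = [-21*γ**2/13 - 31*γ/30 + 12] / (γ - a').
Simple pole: residue = g(a) at a = (-1/4) - ((1/20)*sqrt(615))*i, which is (-22/195) + ((1142/4797)*sqrt(615))*i.
The factor γ**2 + γ/2 + 8/5 splits as (γ - a)(γ - a') with a = (-1/4) + ((1/20)*sqrt(615))*i, a' = (-1/4) - ((1/20)*sqrt(615))*i. At the order-1 pole a set g(γ) = (γ - a)*f(γ) = [-21*γ**2/13 - 31*γ/30 + 12] / (γ - a').
Simple pole: residue = g(a) at a = (-1/4) + ((1/20)*sqrt(615))*i, which is (-22/195) - ((1142/4797)*sqrt(615))*i.
List the singular points by increasing real part (a conjugate pair: the negative imaginary part first).


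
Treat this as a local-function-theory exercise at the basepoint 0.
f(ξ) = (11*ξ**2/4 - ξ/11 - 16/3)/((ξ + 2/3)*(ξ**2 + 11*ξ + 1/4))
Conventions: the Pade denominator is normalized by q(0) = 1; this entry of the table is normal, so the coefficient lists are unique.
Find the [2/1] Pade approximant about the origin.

Taylor coefficients needed (expand at 0): a_0 = -32, a_1 = 16010/11, a_2 = -1407267/22, a_3 = 123586945/44.
Write the denominator as Q(ξ) = 1 + q1*ξ. Requiring Q*f - P = O(ξ^4) with deg P <= 2 kills the coefficients of ξ^3..ξ^3 in Q*f:
  ξ^3: a_3 + q1*a_2 = 0, i.e. 123586945/44 + (-1407267/22)*q1 = 0.
Solving this linear system: q1 = 123586945/2814534.
The numerator is Q*f truncated at degree 2: P0 = a_0 = -32; P1 = a_1 + q1*a_0 = 779042350/15479937; P2 = a_2 + q1*a_1 = -1773419839/30959874.

The Pade approximant has numerator coefficients [-32, 779042350/15479937, -1773419839/30959874]; denominator coefficients [1, 123586945/2814534].


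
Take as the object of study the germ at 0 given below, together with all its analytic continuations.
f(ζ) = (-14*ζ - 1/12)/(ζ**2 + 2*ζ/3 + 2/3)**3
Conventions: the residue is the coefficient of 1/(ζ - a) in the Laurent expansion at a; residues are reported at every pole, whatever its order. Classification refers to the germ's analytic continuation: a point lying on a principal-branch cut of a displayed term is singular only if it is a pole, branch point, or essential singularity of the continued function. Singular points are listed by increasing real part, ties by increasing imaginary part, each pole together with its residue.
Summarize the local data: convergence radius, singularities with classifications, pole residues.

Radius of convergence at 0: (1/3)*sqrt(6).
At (-1/3) - ((1/3)*sqrt(5))*i: a pole of order 3; residue ((2673/1600)*sqrt(5))*i.
At (-1/3) + ((1/3)*sqrt(5))*i: a pole of order 3; residue -((2673/1600)*sqrt(5))*i.

Denominator factor (ζ**2 + 2*ζ/3 + 2/3)^3: discriminant -20/9, complex-conjugate roots (-1/3) + ((1/3)*sqrt(5))*i and (-1/3) - ((1/3)*sqrt(5))*i; poles of order 3, moduli (1/3)*sqrt(6) and (1/3)*sqrt(6).
The radius of convergence is the smallest modulus among the singular points: (1/3)*sqrt(6).
The factor ζ**2 + 2*ζ/3 + 2/3 splits as (ζ - a)(ζ - a') with a = (-1/3) - ((1/3)*sqrt(5))*i, a' = (-1/3) + ((1/3)*sqrt(5))*i. At the order-3 pole a set g(ζ) = (ζ - a)^3*f(ζ) = [-14*ζ - 1/12] / (ζ - a')^3.
Order-3 pole: residue = g''(a)/2; g''((-1/3) - ((1/3)*sqrt(5))*i) = ((2673/800)*sqrt(5))*i, so the residue is ((2673/1600)*sqrt(5))*i.
The factor ζ**2 + 2*ζ/3 + 2/3 splits as (ζ - a)(ζ - a') with a = (-1/3) + ((1/3)*sqrt(5))*i, a' = (-1/3) - ((1/3)*sqrt(5))*i. At the order-3 pole a set g(ζ) = (ζ - a)^3*f(ζ) = [-14*ζ - 1/12] / (ζ - a')^3.
Order-3 pole: residue = g''(a)/2; g''((-1/3) + ((1/3)*sqrt(5))*i) = -((2673/800)*sqrt(5))*i, so the residue is -((2673/1600)*sqrt(5))*i.
List the singular points by increasing real part (a conjugate pair: the negative imaginary part first).


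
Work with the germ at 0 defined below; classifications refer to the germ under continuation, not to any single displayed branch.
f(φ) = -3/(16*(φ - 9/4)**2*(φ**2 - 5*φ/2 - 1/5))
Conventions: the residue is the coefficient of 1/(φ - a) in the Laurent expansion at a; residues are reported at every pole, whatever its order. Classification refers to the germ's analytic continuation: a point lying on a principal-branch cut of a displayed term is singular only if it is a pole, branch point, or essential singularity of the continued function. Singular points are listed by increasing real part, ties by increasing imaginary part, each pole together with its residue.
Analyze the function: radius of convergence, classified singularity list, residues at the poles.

Radius of convergence at 0: -5/4 + (1/20)*sqrt(705).
At 5/4 - (1/20)*sqrt(705): a pole of order 1; residue -1200/3721 + (2210/174887)*sqrt(705).
At 9/4: a pole of order 2; residue 2400/3721.
At 5/4 + (1/20)*sqrt(705): a pole of order 1; residue -1200/3721 - (2210/174887)*sqrt(705).


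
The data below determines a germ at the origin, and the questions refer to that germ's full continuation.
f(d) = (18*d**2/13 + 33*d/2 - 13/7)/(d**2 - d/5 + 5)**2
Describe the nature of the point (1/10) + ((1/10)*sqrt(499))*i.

The denominator factor d**2 - d/5 + 5 vanishes at (1/10) + ((1/10)*sqrt(499))*i and appears to the power 2; the numerator there equals (-64633/9100) + ((2181/1300)*sqrt(499))*i, nonzero, and no other factor vanishes.
Hence a pole whose order is the multiplicity, 2.

The point is a pole of order 2.


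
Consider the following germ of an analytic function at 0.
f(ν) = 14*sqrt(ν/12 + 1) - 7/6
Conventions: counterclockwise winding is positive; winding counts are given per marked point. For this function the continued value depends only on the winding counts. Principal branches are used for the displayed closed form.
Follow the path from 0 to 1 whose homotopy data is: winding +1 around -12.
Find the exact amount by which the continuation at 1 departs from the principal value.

The rational part is single-valued and drops out of the difference; each branch term changes only by its own monodromy.
(14)*sqrt(1 - ν/(-12)): winding +1 is odd, the square root flips sign, contributing -2*(14)*sqrt(1 - (1)/(-12)) = -2*(14)*sqrt(13/12) = -(14/3)*sqrt(39).
Summing the contributions at ν = 1 gives -(14/3)*sqrt(39).

Continued minus principal equals -(14/3)*sqrt(39).


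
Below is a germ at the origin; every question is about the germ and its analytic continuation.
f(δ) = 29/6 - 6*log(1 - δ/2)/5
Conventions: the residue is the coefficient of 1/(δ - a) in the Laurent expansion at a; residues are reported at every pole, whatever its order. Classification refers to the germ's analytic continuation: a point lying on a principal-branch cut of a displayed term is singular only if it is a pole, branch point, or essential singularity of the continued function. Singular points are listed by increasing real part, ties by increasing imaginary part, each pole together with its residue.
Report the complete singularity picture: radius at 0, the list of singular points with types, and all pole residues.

Radius of convergence at 0: 2.
At 2: a logarithmic branch point.

Branch term (-6/5)*log(1 - δ/(2)): its argument vanishes at δ = 2, a logarithmic branch point, modulus 2.
The radius of convergence is the smallest modulus among the singular points: 2.


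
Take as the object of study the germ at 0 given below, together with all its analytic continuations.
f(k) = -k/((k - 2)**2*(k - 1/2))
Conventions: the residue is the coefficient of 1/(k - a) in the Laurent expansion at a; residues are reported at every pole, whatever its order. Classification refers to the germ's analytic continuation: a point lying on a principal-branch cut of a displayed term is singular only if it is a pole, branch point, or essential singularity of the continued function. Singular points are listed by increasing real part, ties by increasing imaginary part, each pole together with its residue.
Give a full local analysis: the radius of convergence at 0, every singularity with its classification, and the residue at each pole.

Denominator factor (k - 2)^2: pole of order 2 at 2, modulus 2.
Denominator factor (k - 1/2): pole of order 1 at 1/2, modulus 1/2.
The radius of convergence is the smallest modulus among the singular points: 1/2.
At the order-1 pole 1/2 set g(k) = (k - (1/2))*f(k) = -k/(k - 2)**2.
Simple pole: residue = g(a) at a = 1/2, which is -2/9.
At the order-2 pole 2 set g(k) = (k - (2))^2*f(k) = -k/(k - 1/2).
Order-2 pole: residue = g'(a); g'(2) = 2/9, so the residue is 2/9.
List the singular points by increasing real part (a conjugate pair: the negative imaginary part first).

Radius of convergence at 0: 1/2.
At 1/2: a pole of order 1; residue -2/9.
At 2: a pole of order 2; residue 2/9.


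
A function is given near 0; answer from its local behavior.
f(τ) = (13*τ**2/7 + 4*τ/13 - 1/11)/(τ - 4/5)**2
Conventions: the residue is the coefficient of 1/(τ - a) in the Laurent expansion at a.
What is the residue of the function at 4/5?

The residue is 1492/455.

At the order-2 pole 4/5 set g(τ) = (τ - (4/5))^2*f(τ) = 13*τ**2/7 + 4*τ/13 - 1/11.
Order-2 pole: residue = g'(a); g'(4/5) = 1492/455, so the residue is 1492/455.


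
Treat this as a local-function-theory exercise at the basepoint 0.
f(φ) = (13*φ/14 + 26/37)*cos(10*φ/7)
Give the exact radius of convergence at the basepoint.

The factor cos(10*φ/7) is entire and contributes no finite singular point.
The polynomial part has no poles.
No finite singular points: the Taylor series at 0 converges everywhere.

The radius of convergence is infinite.


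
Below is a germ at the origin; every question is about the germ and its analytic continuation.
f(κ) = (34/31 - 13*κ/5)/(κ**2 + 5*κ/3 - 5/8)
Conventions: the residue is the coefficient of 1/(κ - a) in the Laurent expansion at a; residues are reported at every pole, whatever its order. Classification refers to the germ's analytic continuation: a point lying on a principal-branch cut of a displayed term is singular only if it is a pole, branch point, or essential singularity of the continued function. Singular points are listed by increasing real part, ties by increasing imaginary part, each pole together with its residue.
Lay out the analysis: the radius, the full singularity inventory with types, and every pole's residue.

Radius of convergence at 0: -5/6 + (1/12)*sqrt(190).
At -5/6 - (1/12)*sqrt(190): a pole of order 1; residue -13/10 - (607/5890)*sqrt(190).
At -5/6 + (1/12)*sqrt(190): a pole of order 1; residue -13/10 + (607/5890)*sqrt(190).

Denominator factor (κ**2 + 5*κ/3 - 5/8): discriminant 95/18, real irrational roots -5/6 + (1/12)*sqrt(190) and -5/6 - (1/12)*sqrt(190); poles of order 1, moduli -5/6 + (1/12)*sqrt(190) and 5/6 + (1/12)*sqrt(190).
The radius of convergence is the smallest modulus among the singular points: -5/6 + (1/12)*sqrt(190).
The factor κ**2 + 5*κ/3 - 5/8 splits as (κ - a)(κ - a') with a = -5/6 - (1/12)*sqrt(190), a' = -5/6 + (1/12)*sqrt(190). At the order-1 pole a set g(κ) = (κ - a)*f(κ) = [34/31 - 13*κ/5] / (κ - a').
Simple pole: residue = g(a) at a = -5/6 - (1/12)*sqrt(190), which is -13/10 - (607/5890)*sqrt(190).
The factor κ**2 + 5*κ/3 - 5/8 splits as (κ - a)(κ - a') with a = -5/6 + (1/12)*sqrt(190), a' = -5/6 - (1/12)*sqrt(190). At the order-1 pole a set g(κ) = (κ - a)*f(κ) = [34/31 - 13*κ/5] / (κ - a').
Simple pole: residue = g(a) at a = -5/6 + (1/12)*sqrt(190), which is -13/10 + (607/5890)*sqrt(190).
List the singular points by increasing real part (a conjugate pair: the negative imaginary part first).


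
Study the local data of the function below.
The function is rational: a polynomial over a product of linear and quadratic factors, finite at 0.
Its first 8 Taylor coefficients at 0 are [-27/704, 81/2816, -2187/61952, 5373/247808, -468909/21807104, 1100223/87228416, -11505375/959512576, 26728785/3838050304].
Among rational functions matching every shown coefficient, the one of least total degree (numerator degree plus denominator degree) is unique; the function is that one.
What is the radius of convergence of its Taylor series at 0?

The radius of convergence is (1/6)*sqrt(66).

No rational of total degree below 5 reproduces all 8 coefficients; solving the [0/5] Pade equations on them gives f(j) = 9/(2*(j + 4)**3*(j**2 - 11/6)), whose expansion matches every shown term.
Denominator factor (j + 4)^3: pole of order 3 at -4, modulus 4.
Denominator factor (j**2 - 11/6): discriminant 22/3, real irrational roots (1/6)*sqrt(66) and -(1/6)*sqrt(66); poles of order 1, moduli (1/6)*sqrt(66) and (1/6)*sqrt(66).
The radius of convergence is the smallest modulus among the singular points: (1/6)*sqrt(66).


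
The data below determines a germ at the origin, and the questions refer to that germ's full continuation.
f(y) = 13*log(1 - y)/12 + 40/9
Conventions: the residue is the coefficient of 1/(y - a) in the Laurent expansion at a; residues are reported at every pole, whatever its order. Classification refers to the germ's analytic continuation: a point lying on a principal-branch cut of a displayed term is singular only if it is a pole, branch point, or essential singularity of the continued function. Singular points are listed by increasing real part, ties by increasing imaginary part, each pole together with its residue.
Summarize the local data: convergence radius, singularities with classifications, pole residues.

Branch term (13/12)*log(1 - y/(1)): its argument vanishes at y = 1, a logarithmic branch point, modulus 1.
The radius of convergence is the smallest modulus among the singular points: 1.

Radius of convergence at 0: 1.
At 1: a logarithmic branch point.
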